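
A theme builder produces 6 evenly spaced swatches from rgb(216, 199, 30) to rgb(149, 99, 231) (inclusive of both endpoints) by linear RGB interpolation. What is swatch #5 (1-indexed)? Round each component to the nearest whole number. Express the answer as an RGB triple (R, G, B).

(162, 119, 191)

With 6 swatches and endpoints inclusive, swatch 5 sits at t = (5 − 1)/(6 − 1) = 4/5 ≈ 0.8.
R = 216 + 0.8 × (149 − 216) = 162.4 → 162
G = 199 + 0.8 × (99 − 199) = 119 → 119
B = 30 + 0.8 × (231 − 30) = 190.8 → 191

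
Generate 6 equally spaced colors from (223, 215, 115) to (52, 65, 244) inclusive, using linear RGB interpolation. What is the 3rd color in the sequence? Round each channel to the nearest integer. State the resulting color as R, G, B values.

(155, 155, 167)

With 6 swatches and endpoints inclusive, swatch 3 sits at t = (3 − 1)/(6 − 1) = 2/5 ≈ 0.4.
R = 223 + 0.4 × (52 − 223) = 154.6 → 155
G = 215 + 0.4 × (65 − 215) = 155 → 155
B = 115 + 0.4 × (244 − 115) = 166.6 → 167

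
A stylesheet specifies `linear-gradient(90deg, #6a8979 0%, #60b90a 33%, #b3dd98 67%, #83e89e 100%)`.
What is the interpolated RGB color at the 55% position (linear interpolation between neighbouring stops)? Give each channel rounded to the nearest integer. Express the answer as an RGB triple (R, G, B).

(150, 208, 102)

55% lies between the 33% and 67% stops, so the local fraction is t = (55 − 33)/(67 − 33) = 22/34 ≈ 0.6471.
#60b90a → (96, 185, 10); #b3dd98 → (179, 221, 152).
R = 96 + 0.6471 × (179 − 96) = 149.709 → 150
G = 185 + 0.6471 × (221 − 185) = 208.296 → 208
B = 10 + 0.6471 × (152 − 10) = 101.888 → 102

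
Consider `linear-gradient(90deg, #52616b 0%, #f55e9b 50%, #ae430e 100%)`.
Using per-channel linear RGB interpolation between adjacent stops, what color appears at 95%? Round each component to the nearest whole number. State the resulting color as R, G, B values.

(181, 70, 28)

95% lies between the 50% and 100% stops, so the local fraction is t = (95 − 50)/(100 − 50) = 45/50 ≈ 0.9.
#f55e9b → (245, 94, 155); #ae430e → (174, 67, 14).
R = 245 + 0.9 × (174 − 245) = 181.1 → 181
G = 94 + 0.9 × (67 − 94) = 69.7 → 70
B = 155 + 0.9 × (14 − 155) = 28.1 → 28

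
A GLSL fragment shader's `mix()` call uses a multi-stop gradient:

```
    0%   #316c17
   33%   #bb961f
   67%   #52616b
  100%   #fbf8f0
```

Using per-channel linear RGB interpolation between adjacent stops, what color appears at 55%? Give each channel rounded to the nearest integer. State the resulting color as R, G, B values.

55% lies between the 33% and 67% stops, so the local fraction is t = (55 − 33)/(67 − 33) = 22/34 ≈ 0.6471.
#bb961f → (187, 150, 31); #52616b → (82, 97, 107).
R = 187 + 0.6471 × (82 − 187) = 119.055 → 119
G = 150 + 0.6471 × (97 − 150) = 115.704 → 116
B = 31 + 0.6471 × (107 − 31) = 80.18 → 80

(119, 116, 80)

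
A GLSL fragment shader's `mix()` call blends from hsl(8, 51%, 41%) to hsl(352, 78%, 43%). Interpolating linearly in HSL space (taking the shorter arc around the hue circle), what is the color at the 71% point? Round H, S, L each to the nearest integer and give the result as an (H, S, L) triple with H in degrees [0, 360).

(357, 70, 42)

Hue: 352 − 8 = 344°, but |344| > 180 so the shorter arc goes the other way: Δh = 344 − 360 = -16°.
H = 8 + 0.71 × (-16) = -3.36 → -3 → -3 mod 360 = 357°
S = 51 + 0.71 × (78 − 51) = 70.17 → 70%
L = 41 + 0.71 × (43 − 41) = 42.42 → 42%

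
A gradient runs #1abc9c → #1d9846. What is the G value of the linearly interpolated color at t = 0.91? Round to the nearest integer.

155

G₁ = 188 (from #1abc9c), G₂ = 152 (from #1d9846).
G = 188 + 0.91 × (152 − 188) = 155.24 → 155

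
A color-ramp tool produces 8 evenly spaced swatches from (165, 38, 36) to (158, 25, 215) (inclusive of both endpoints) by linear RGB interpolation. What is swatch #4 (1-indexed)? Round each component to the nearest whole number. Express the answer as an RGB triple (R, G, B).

(162, 32, 113)

With 8 swatches and endpoints inclusive, swatch 4 sits at t = (4 − 1)/(8 − 1) = 3/7 ≈ 0.4286.
R = 165 + 0.4286 × (158 − 165) = 162 → 162
G = 38 + 0.4286 × (25 − 38) = 32.428 → 32
B = 36 + 0.4286 × (215 − 36) = 112.719 → 113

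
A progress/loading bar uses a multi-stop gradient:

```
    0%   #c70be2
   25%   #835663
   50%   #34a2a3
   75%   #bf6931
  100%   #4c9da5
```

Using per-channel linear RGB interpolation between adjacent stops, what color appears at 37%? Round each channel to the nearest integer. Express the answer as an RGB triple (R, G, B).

(93, 122, 130)

37% lies between the 25% and 50% stops, so the local fraction is t = (37 − 25)/(50 − 25) = 12/25 ≈ 0.48.
#835663 → (131, 86, 99); #34a2a3 → (52, 162, 163).
R = 131 + 0.48 × (52 − 131) = 93.08 → 93
G = 86 + 0.48 × (162 − 86) = 122.48 → 122
B = 99 + 0.48 × (163 − 99) = 129.72 → 130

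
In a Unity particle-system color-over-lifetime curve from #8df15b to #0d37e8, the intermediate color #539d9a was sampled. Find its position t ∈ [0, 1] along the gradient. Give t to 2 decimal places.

Invert the lerp on the G channel (largest span, 186): t = (157 − 241) / (55 − 241) = -84/-186 = 0.45161.
Check on R: (83 − 141)/(13 − 141) = 0.4531 ✓

0.45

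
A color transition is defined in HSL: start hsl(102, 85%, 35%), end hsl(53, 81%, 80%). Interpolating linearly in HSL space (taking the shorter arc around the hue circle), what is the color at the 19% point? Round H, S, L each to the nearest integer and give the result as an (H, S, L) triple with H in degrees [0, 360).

Hue arc: Δh = 53 − 102 = -49° (|Δh| ≤ 180, already the shorter path).
H = 102 + 0.19 × (-49) = 92.69 → 93°
S = 85 + 0.19 × (81 − 85) = 84.24 → 84%
L = 35 + 0.19 × (80 − 35) = 43.55 → 44%

(93, 84, 44)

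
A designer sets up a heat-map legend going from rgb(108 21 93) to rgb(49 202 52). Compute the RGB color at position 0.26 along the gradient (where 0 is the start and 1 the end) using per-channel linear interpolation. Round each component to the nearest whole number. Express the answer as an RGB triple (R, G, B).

R = 108 + 0.26 × (49 − 108) = 108 + 0.26 × -59 = 92.66 → 93
G = 21 + 0.26 × (202 − 21) = 21 + 0.26 × 181 = 68.06 → 68
B = 93 + 0.26 × (52 − 93) = 93 + 0.26 × -41 = 82.34 → 82
So the blended color is (93, 68, 82), about #5d4452.

(93, 68, 82)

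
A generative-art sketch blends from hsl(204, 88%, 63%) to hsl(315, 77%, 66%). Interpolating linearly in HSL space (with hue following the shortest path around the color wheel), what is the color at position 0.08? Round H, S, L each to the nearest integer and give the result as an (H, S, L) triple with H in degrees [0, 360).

Hue arc: Δh = 315 − 204 = 111° (|Δh| ≤ 180, already the shorter path).
H = 204 + 0.08 × (111) = 212.88 → 213°
S = 88 + 0.08 × (77 − 88) = 87.12 → 87%
L = 63 + 0.08 × (66 − 63) = 63.24 → 63%

(213, 87, 63)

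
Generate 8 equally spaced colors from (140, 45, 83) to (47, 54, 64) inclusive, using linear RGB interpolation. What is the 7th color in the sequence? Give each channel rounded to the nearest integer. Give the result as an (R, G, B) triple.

With 8 swatches and endpoints inclusive, swatch 7 sits at t = (7 − 1)/(8 − 1) = 6/7 ≈ 0.8571.
R = 140 + 0.8571 × (47 − 140) = 60.29 → 60
G = 45 + 0.8571 × (54 − 45) = 52.714 → 53
B = 83 + 0.8571 × (64 − 83) = 66.715 → 67

(60, 53, 67)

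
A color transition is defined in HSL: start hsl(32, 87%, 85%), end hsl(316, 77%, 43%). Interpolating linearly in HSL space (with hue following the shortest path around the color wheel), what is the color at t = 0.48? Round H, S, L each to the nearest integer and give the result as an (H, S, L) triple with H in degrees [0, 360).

Hue: 316 − 32 = 284°, but |284| > 180 so the shorter arc goes the other way: Δh = 284 − 360 = -76°.
H = 32 + 0.48 × (-76) = -4.48 → -4 → -4 mod 360 = 356°
S = 87 + 0.48 × (77 − 87) = 82.2 → 82%
L = 85 + 0.48 × (43 − 85) = 64.84 → 65%

(356, 82, 65)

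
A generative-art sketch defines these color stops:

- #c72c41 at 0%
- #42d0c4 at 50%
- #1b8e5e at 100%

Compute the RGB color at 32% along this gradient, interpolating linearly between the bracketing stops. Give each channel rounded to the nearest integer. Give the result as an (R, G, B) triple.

32% lies between the 0% and 50% stops, so the local fraction is t = (32 − 0)/(50 − 0) = 32/50 ≈ 0.64.
#c72c41 → (199, 44, 65); #42d0c4 → (66, 208, 196).
R = 199 + 0.64 × (66 − 199) = 113.88 → 114
G = 44 + 0.64 × (208 − 44) = 148.96 → 149
B = 65 + 0.64 × (196 − 65) = 148.84 → 149

(114, 149, 149)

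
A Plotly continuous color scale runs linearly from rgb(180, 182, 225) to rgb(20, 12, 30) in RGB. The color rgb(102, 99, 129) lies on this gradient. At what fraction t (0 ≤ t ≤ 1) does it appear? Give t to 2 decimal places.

Invert the lerp on the B channel (largest span, 195): t = (129 − 225) / (30 − 225) = -96/-195 = 0.49231.
Check on R: (102 − 180)/(20 − 180) = 0.4875 ✓

0.49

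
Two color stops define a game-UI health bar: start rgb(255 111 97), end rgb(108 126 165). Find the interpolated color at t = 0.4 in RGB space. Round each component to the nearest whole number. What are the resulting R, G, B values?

(196, 117, 124)

R = 255 + 0.4 × (108 − 255) = 255 + 0.4 × -147 = 196.2 → 196
G = 111 + 0.4 × (126 − 111) = 111 + 0.4 × 15 = 117 → 117
B = 97 + 0.4 × (165 − 97) = 97 + 0.4 × 68 = 124.2 → 124
So the blended color is (196, 117, 124), about #c4757c.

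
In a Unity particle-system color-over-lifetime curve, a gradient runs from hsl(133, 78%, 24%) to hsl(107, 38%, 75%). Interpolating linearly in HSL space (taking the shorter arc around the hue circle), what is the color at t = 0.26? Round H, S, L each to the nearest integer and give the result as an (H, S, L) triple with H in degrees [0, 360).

(126, 68, 37)

Hue arc: Δh = 107 − 133 = -26° (|Δh| ≤ 180, already the shorter path).
H = 133 + 0.26 × (-26) = 126.24 → 126°
S = 78 + 0.26 × (38 − 78) = 67.6 → 68%
L = 24 + 0.26 × (75 − 24) = 37.26 → 37%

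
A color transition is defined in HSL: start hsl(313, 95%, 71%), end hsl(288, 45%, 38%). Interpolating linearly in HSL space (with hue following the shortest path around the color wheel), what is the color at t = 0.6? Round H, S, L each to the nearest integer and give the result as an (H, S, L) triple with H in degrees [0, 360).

Hue arc: Δh = 288 − 313 = -25° (|Δh| ≤ 180, already the shorter path).
H = 313 + 0.6 × (-25) = 298 → 298°
S = 95 + 0.6 × (45 − 95) = 65 → 65%
L = 71 + 0.6 × (38 − 71) = 51.2 → 51%

(298, 65, 51)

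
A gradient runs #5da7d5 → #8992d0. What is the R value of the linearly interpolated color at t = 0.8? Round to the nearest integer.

R₁ = 93 (from #5da7d5), R₂ = 137 (from #8992d0).
R = 93 + 0.8 × (137 − 93) = 128.2 → 128

128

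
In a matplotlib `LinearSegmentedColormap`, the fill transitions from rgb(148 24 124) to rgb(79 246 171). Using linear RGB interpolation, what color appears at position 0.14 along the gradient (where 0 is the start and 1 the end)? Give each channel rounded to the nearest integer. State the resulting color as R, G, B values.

R = 148 + 0.14 × (79 − 148) = 148 + 0.14 × -69 = 138.34 → 138
G = 24 + 0.14 × (246 − 24) = 24 + 0.14 × 222 = 55.08 → 55
B = 124 + 0.14 × (171 − 124) = 124 + 0.14 × 47 = 130.58 → 131

(138, 55, 131)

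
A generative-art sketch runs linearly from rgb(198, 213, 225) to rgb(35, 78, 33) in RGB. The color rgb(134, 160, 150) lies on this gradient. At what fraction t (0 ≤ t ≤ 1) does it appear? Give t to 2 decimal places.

0.39

Invert the lerp on the B channel (largest span, 192): t = (150 − 225) / (33 − 225) = -75/-192 = 0.39062.
Check on R: (134 − 198)/(35 − 198) = 0.3926 ✓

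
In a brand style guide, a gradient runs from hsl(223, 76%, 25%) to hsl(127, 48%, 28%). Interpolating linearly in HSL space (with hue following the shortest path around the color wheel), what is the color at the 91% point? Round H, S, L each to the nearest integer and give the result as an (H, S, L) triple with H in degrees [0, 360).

(136, 51, 28)

Hue arc: Δh = 127 − 223 = -96° (|Δh| ≤ 180, already the shorter path).
H = 223 + 0.91 × (-96) = 135.64 → 136°
S = 76 + 0.91 × (48 − 76) = 50.52 → 51%
L = 25 + 0.91 × (28 − 25) = 27.73 → 28%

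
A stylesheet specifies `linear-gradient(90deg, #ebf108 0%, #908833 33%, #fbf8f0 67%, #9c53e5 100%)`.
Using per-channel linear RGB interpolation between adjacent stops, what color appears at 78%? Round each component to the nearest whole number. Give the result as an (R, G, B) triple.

78% lies between the 67% and 100% stops, so the local fraction is t = (78 − 67)/(100 − 67) = 11/33 ≈ 0.3333.
#fbf8f0 → (251, 248, 240); #9c53e5 → (156, 83, 229).
R = 251 + 0.3333 × (156 − 251) = 219.337 → 219
G = 248 + 0.3333 × (83 − 248) = 193.006 → 193
B = 240 + 0.3333 × (229 − 240) = 236.334 → 236

(219, 193, 236)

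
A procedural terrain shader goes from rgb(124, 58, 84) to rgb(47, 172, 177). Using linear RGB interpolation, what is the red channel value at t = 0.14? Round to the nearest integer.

113

R = 124 + 0.14 × (47 − 124) = 113.22 → 113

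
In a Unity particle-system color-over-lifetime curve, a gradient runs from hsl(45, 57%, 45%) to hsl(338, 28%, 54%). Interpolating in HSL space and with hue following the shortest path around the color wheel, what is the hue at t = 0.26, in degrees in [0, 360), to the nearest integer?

28

Hue: 338 − 45 = 293°, but |293| > 180 so the shorter arc goes the other way: Δh = 293 − 360 = -67°.
H = 45 + 0.26 × (-67) = 27.58 → 28°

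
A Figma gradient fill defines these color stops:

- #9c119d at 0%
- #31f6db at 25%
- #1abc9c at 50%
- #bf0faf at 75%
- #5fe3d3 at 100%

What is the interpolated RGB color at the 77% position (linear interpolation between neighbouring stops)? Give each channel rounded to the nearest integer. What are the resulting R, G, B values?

77% lies between the 75% and 100% stops, so the local fraction is t = (77 − 75)/(100 − 75) = 2/25 ≈ 0.08.
#bf0faf → (191, 15, 175); #5fe3d3 → (95, 227, 211).
R = 191 + 0.08 × (95 − 191) = 183.32 → 183
G = 15 + 0.08 × (227 − 15) = 31.96 → 32
B = 175 + 0.08 × (211 − 175) = 177.88 → 178

(183, 32, 178)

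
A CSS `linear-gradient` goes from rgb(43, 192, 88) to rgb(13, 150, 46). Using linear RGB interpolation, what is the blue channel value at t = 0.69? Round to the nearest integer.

59

B = 88 + 0.69 × (46 − 88) = 59.02 → 59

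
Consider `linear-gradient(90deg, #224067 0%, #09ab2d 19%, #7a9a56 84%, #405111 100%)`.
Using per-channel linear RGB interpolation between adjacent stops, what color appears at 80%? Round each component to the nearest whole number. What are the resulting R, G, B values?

80% lies between the 19% and 84% stops, so the local fraction is t = (80 − 19)/(84 − 19) = 61/65 ≈ 0.9385.
#09ab2d → (9, 171, 45); #7a9a56 → (122, 154, 86).
R = 9 + 0.9385 × (122 − 9) = 115.05 → 115
G = 171 + 0.9385 × (154 − 171) = 155.046 → 155
B = 45 + 0.9385 × (86 − 45) = 83.478 → 83

(115, 155, 83)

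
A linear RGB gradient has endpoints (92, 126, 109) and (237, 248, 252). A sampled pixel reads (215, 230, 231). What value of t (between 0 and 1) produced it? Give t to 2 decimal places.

Invert the lerp on the R channel (largest span, 145): t = (215 − 92) / (237 − 92) = 123/145 = 0.84828.
Check on G: (230 − 126)/(248 − 126) = 0.8525 ✓

0.85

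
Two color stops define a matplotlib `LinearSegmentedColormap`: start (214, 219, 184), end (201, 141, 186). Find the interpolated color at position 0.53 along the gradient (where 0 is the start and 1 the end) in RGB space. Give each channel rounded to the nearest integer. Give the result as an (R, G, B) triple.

(207, 178, 185)

R = 214 + 0.53 × (201 − 214) = 214 + 0.53 × -13 = 207.11 → 207
G = 219 + 0.53 × (141 − 219) = 219 + 0.53 × -78 = 177.66 → 178
B = 184 + 0.53 × (186 − 184) = 184 + 0.53 × 2 = 185.06 → 185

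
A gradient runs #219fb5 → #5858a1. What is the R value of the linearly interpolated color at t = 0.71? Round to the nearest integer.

R₁ = 33 (from #219fb5), R₂ = 88 (from #5858a1).
R = 33 + 0.71 × (88 − 33) = 72.05 → 72

72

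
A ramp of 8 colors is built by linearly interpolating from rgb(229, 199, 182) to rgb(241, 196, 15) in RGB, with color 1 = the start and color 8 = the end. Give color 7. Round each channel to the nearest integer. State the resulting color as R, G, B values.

With 8 swatches and endpoints inclusive, swatch 7 sits at t = (7 − 1)/(8 − 1) = 6/7 ≈ 0.8571.
R = 229 + 0.8571 × (241 − 229) = 239.285 → 239
G = 199 + 0.8571 × (196 − 199) = 196.429 → 196
B = 182 + 0.8571 × (15 − 182) = 38.864 → 39

(239, 196, 39)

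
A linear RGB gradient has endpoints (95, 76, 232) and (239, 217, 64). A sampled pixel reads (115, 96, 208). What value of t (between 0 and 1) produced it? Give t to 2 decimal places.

0.14

Invert the lerp on the B channel (largest span, 168): t = (208 − 232) / (64 − 232) = -24/-168 = 0.14286.
Check on R: (115 − 95)/(239 − 95) = 0.1389 ✓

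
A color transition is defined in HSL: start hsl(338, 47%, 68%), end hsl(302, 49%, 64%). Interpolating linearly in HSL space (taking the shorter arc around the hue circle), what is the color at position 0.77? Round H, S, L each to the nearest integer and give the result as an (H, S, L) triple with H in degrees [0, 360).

Hue arc: Δh = 302 − 338 = -36° (|Δh| ≤ 180, already the shorter path).
H = 338 + 0.77 × (-36) = 310.28 → 310°
S = 47 + 0.77 × (49 − 47) = 48.54 → 49%
L = 68 + 0.77 × (64 − 68) = 64.92 → 65%

(310, 49, 65)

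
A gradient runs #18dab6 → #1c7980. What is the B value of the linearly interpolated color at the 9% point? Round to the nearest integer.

B₁ = 182 (from #18dab6), B₂ = 128 (from #1c7980).
B = 182 + 0.09 × (128 − 182) = 177.14 → 177

177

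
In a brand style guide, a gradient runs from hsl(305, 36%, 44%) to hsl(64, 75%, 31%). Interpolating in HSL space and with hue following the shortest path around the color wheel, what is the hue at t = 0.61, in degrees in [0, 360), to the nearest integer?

18

Hue: 64 − 305 = -241°, but |-241| > 180 so the shorter arc goes the other way: Δh = -241 + 360 = 119°.
H = 305 + 0.61 × (119) = 377.59 → 378 → 378 mod 360 = 18°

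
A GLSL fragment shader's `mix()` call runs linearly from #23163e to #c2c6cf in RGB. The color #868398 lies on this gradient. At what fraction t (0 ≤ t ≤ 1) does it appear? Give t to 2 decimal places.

0.62

Invert the lerp on the G channel (largest span, 176): t = (131 − 22) / (198 − 22) = 109/176 = 0.61932.
Check on R: (134 − 35)/(194 − 35) = 0.6226 ✓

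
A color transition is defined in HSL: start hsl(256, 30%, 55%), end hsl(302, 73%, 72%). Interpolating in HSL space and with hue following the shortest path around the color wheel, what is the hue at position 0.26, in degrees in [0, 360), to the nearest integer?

Hue arc: Δh = 302 − 256 = 46° (|Δh| ≤ 180, already the shorter path).
H = 256 + 0.26 × (46) = 267.96 → 268°

268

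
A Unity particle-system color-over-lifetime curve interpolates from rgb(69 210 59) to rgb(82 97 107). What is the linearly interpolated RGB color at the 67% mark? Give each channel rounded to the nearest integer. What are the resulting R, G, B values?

(78, 134, 91)

67% corresponds to t = 0.67.
R = 69 + 0.67 × (82 − 69) = 69 + 0.67 × 13 = 77.71 → 78
G = 210 + 0.67 × (97 − 210) = 210 + 0.67 × -113 = 134.29 → 134
B = 59 + 0.67 × (107 − 59) = 59 + 0.67 × 48 = 91.16 → 91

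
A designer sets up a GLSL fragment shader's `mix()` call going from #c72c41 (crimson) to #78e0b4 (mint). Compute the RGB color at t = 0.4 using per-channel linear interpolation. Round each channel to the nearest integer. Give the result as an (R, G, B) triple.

#c72c41 → (199, 44, 65); #78e0b4 → (120, 224, 180).
R = 199 + 0.4 × (120 − 199) = 199 + 0.4 × -79 = 167.4 → 167
G = 44 + 0.4 × (224 − 44) = 44 + 0.4 × 180 = 116 → 116
B = 65 + 0.4 × (180 − 65) = 65 + 0.4 × 115 = 111 → 111
So the blended color is (167, 116, 111), about #a7746f.

(167, 116, 111)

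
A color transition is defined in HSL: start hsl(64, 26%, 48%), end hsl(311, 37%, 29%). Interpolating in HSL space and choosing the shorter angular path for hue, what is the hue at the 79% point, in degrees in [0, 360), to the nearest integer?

Hue: 311 − 64 = 247°, but |247| > 180 so the shorter arc goes the other way: Δh = 247 − 360 = -113°.
H = 64 + 0.79 × (-113) = -25.27 → -25 → -25 mod 360 = 335°

335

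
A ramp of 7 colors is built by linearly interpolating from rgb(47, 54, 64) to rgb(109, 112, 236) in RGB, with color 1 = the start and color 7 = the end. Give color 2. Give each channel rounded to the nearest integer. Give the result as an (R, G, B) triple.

(57, 64, 93)

With 7 swatches and endpoints inclusive, swatch 2 sits at t = (2 − 1)/(7 − 1) = 1/6 ≈ 0.1667.
R = 47 + 0.1667 × (109 − 47) = 57.335 → 57
G = 54 + 0.1667 × (112 − 54) = 63.669 → 64
B = 64 + 0.1667 × (236 − 64) = 92.672 → 93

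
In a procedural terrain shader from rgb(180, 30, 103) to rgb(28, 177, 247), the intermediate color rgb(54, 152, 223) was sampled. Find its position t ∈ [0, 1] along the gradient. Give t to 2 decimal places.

0.83

Invert the lerp on the R channel (largest span, 152): t = (54 − 180) / (28 − 180) = -126/-152 = 0.82895.
Check on G: (152 − 30)/(177 − 30) = 0.8299 ✓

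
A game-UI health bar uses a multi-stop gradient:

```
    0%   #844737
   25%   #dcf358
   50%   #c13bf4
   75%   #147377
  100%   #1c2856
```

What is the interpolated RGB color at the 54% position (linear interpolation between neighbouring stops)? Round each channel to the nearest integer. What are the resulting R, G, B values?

54% lies between the 50% and 75% stops, so the local fraction is t = (54 − 50)/(75 − 50) = 4/25 ≈ 0.16.
#c13bf4 → (193, 59, 244); #147377 → (20, 115, 119).
R = 193 + 0.16 × (20 − 193) = 165.32 → 165
G = 59 + 0.16 × (115 − 59) = 67.96 → 68
B = 244 + 0.16 × (119 − 244) = 224 → 224

(165, 68, 224)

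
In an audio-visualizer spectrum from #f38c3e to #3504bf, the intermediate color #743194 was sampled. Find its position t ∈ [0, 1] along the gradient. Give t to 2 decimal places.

Invert the lerp on the R channel (largest span, 190): t = (116 − 243) / (53 − 243) = -127/-190 = 0.66842.
Check on G: (49 − 140)/(4 − 140) = 0.6691 ✓

0.67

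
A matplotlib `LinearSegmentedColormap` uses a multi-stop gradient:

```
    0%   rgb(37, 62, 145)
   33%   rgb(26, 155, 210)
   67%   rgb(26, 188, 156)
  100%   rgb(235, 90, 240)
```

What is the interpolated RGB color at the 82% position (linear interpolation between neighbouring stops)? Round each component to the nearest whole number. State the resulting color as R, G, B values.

(121, 143, 194)

82% lies between the 67% and 100% stops, so the local fraction is t = (82 − 67)/(100 − 67) = 15/33 ≈ 0.4545.
R = 26 + 0.4545 × (235 − 26) = 120.99 → 121
G = 188 + 0.4545 × (90 − 188) = 143.459 → 143
B = 156 + 0.4545 × (240 − 156) = 194.178 → 194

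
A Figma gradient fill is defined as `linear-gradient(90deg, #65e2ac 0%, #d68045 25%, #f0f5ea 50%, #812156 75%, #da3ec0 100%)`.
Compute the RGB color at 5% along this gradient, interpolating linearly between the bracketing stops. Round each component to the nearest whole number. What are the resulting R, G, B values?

5% lies between the 0% and 25% stops, so the local fraction is t = (5 − 0)/(25 − 0) = 5/25 ≈ 0.2.
#65e2ac → (101, 226, 172); #d68045 → (214, 128, 69).
R = 101 + 0.2 × (214 − 101) = 123.6 → 124
G = 226 + 0.2 × (128 − 226) = 206.4 → 206
B = 172 + 0.2 × (69 − 172) = 151.4 → 151

(124, 206, 151)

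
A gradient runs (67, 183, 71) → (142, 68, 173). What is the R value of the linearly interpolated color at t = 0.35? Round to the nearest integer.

93

R = 67 + 0.35 × (142 − 67) = 93.25 → 93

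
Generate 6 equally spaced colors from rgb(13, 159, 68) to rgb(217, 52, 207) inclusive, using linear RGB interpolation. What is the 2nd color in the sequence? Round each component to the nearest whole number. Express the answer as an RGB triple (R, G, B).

With 6 swatches and endpoints inclusive, swatch 2 sits at t = (2 − 1)/(6 − 1) = 1/5 ≈ 0.2.
R = 13 + 0.2 × (217 − 13) = 53.8 → 54
G = 159 + 0.2 × (52 − 159) = 137.6 → 138
B = 68 + 0.2 × (207 − 68) = 95.8 → 96

(54, 138, 96)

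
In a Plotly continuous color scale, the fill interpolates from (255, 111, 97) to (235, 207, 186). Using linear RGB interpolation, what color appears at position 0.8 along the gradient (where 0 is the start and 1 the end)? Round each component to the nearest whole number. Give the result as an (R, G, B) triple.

R = 255 + 0.8 × (235 − 255) = 255 + 0.8 × -20 = 239 → 239
G = 111 + 0.8 × (207 − 111) = 111 + 0.8 × 96 = 187.8 → 188
B = 97 + 0.8 × (186 − 97) = 97 + 0.8 × 89 = 168.2 → 168
So the blended color is (239, 188, 168), about #efbca8.

(239, 188, 168)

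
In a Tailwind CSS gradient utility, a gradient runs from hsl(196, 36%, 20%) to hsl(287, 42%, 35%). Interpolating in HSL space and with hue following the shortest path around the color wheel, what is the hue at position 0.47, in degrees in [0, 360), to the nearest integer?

Hue arc: Δh = 287 − 196 = 91° (|Δh| ≤ 180, already the shorter path).
H = 196 + 0.47 × (91) = 238.77 → 239°

239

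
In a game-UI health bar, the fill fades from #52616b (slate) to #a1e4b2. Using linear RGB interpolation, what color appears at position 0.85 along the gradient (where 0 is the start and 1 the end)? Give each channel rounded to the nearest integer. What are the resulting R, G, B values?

(149, 208, 167)

#52616b → (82, 97, 107); #a1e4b2 → (161, 228, 178).
R = 82 + 0.85 × (161 − 82) = 82 + 0.85 × 79 = 149.15 → 149
G = 97 + 0.85 × (228 − 97) = 97 + 0.85 × 131 = 208.35 → 208
B = 107 + 0.85 × (178 − 107) = 107 + 0.85 × 71 = 167.35 → 167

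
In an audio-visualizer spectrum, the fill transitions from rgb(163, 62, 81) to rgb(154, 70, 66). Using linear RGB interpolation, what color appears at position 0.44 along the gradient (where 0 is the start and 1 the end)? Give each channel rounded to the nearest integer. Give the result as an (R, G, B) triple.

(159, 66, 74)

R = 163 + 0.44 × (154 − 163) = 163 + 0.44 × -9 = 159.04 → 159
G = 62 + 0.44 × (70 − 62) = 62 + 0.44 × 8 = 65.52 → 66
B = 81 + 0.44 × (66 − 81) = 81 + 0.44 × -15 = 74.4 → 74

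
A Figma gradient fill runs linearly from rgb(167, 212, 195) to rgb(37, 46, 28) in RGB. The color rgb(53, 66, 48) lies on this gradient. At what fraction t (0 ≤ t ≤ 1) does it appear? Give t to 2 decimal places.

Invert the lerp on the B channel (largest span, 167): t = (48 − 195) / (28 − 195) = -147/-167 = 0.88024.
Check on R: (53 − 167)/(37 − 167) = 0.8769 ✓

0.88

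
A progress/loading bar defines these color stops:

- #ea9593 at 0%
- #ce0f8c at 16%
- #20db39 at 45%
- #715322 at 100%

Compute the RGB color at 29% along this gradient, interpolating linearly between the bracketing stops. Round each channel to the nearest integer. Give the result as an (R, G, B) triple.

(128, 106, 103)

29% lies between the 16% and 45% stops, so the local fraction is t = (29 − 16)/(45 − 16) = 13/29 ≈ 0.4483.
#ce0f8c → (206, 15, 140); #20db39 → (32, 219, 57).
R = 206 + 0.4483 × (32 − 206) = 127.996 → 128
G = 15 + 0.4483 × (219 − 15) = 106.453 → 106
B = 140 + 0.4483 × (57 − 140) = 102.791 → 103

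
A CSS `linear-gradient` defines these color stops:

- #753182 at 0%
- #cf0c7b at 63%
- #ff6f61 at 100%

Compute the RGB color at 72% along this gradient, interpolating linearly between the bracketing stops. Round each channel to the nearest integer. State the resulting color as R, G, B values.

72% lies between the 63% and 100% stops, so the local fraction is t = (72 − 63)/(100 − 63) = 9/37 ≈ 0.2432.
#cf0c7b → (207, 12, 123); #ff6f61 → (255, 111, 97).
R = 207 + 0.2432 × (255 − 207) = 218.674 → 219
G = 12 + 0.2432 × (111 − 12) = 36.077 → 36
B = 123 + 0.2432 × (97 − 123) = 116.677 → 117

(219, 36, 117)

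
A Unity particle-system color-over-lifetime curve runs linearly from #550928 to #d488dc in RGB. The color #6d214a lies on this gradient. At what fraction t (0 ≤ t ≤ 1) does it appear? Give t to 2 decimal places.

0.19

Invert the lerp on the B channel (largest span, 180): t = (74 − 40) / (220 − 40) = 34/180 = 0.18889.
Check on R: (109 − 85)/(212 − 85) = 0.189 ✓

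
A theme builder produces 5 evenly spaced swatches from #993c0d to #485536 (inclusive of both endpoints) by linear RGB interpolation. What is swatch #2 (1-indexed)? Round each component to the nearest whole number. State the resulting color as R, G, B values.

(133, 66, 23)

With 5 swatches and endpoints inclusive, swatch 2 sits at t = (2 − 1)/(5 − 1) = 1/4 ≈ 0.25.
#993c0d → (153, 60, 13); #485536 → (72, 85, 54).
R = 153 + 0.25 × (72 − 153) = 132.75 → 133
G = 60 + 0.25 × (85 − 60) = 66.25 → 66
B = 13 + 0.25 × (54 − 13) = 23.25 → 23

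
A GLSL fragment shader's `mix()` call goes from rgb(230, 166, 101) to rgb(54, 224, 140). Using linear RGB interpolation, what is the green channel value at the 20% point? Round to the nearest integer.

178

G = 166 + 0.2 × (224 − 166) = 177.6 → 178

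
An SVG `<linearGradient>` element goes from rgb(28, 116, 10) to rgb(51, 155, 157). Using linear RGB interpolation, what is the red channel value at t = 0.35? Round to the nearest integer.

R = 28 + 0.35 × (51 − 28) = 36.05 → 36

36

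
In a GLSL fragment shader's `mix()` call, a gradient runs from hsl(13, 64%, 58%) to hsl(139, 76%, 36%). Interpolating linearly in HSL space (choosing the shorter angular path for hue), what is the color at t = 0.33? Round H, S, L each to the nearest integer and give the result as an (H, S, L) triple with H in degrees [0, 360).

Hue arc: Δh = 139 − 13 = 126° (|Δh| ≤ 180, already the shorter path).
H = 13 + 0.33 × (126) = 54.58 → 55°
S = 64 + 0.33 × (76 − 64) = 67.96 → 68%
L = 58 + 0.33 × (36 − 58) = 50.74 → 51%

(55, 68, 51)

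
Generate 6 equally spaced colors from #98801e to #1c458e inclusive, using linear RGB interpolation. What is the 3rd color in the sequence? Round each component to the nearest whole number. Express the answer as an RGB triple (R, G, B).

(102, 104, 75)

With 6 swatches and endpoints inclusive, swatch 3 sits at t = (3 − 1)/(6 − 1) = 2/5 ≈ 0.4.
#98801e → (152, 128, 30); #1c458e → (28, 69, 142).
R = 152 + 0.4 × (28 − 152) = 102.4 → 102
G = 128 + 0.4 × (69 − 128) = 104.4 → 104
B = 30 + 0.4 × (142 − 30) = 74.8 → 75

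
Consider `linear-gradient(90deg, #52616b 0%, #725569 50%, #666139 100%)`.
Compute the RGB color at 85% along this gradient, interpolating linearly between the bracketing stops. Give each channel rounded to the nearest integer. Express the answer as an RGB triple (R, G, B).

85% lies between the 50% and 100% stops, so the local fraction is t = (85 − 50)/(100 − 50) = 35/50 ≈ 0.7.
#725569 → (114, 85, 105); #666139 → (102, 97, 57).
R = 114 + 0.7 × (102 − 114) = 105.6 → 106
G = 85 + 0.7 × (97 − 85) = 93.4 → 93
B = 105 + 0.7 × (57 − 105) = 71.4 → 71

(106, 93, 71)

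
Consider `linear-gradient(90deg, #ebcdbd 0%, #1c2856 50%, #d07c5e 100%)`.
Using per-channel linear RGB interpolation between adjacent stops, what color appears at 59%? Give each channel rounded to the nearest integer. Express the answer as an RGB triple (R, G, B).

(60, 55, 87)

59% lies between the 50% and 100% stops, so the local fraction is t = (59 − 50)/(100 − 50) = 9/50 ≈ 0.18.
#1c2856 → (28, 40, 86); #d07c5e → (208, 124, 94).
R = 28 + 0.18 × (208 − 28) = 60.4 → 60
G = 40 + 0.18 × (124 − 40) = 55.12 → 55
B = 86 + 0.18 × (94 − 86) = 87.44 → 87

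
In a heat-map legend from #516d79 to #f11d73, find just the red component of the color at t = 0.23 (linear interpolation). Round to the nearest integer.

118

R₁ = 81 (from #516d79), R₂ = 241 (from #f11d73).
R = 81 + 0.23 × (241 − 81) = 117.8 → 118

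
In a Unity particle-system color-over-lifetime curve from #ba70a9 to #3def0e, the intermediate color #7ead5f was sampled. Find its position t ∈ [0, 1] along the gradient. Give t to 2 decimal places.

0.48

Invert the lerp on the B channel (largest span, 155): t = (95 − 169) / (14 − 169) = -74/-155 = 0.47742.
Check on R: (126 − 186)/(61 − 186) = 0.48 ✓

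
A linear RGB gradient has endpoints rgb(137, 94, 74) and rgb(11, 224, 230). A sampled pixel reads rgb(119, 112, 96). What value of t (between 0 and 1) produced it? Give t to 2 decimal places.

Invert the lerp on the B channel (largest span, 156): t = (96 − 74) / (230 − 74) = 22/156 = 0.14103.
Check on R: (119 − 137)/(11 − 137) = 0.1429 ✓

0.14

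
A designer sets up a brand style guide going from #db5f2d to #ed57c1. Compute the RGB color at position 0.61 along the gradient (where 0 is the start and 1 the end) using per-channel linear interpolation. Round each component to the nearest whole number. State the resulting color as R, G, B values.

(230, 90, 135)

#db5f2d → (219, 95, 45); #ed57c1 → (237, 87, 193).
R = 219 + 0.61 × (237 − 219) = 219 + 0.61 × 18 = 229.98 → 230
G = 95 + 0.61 × (87 − 95) = 95 + 0.61 × -8 = 90.12 → 90
B = 45 + 0.61 × (193 − 45) = 45 + 0.61 × 148 = 135.28 → 135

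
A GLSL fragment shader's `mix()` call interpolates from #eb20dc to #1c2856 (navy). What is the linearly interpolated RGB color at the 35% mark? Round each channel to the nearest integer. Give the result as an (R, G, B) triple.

#eb20dc → (235, 32, 220); #1c2856 → (28, 40, 86).
35% corresponds to t = 0.35.
R = 235 + 0.35 × (28 − 235) = 235 + 0.35 × -207 = 162.55 → 163
G = 32 + 0.35 × (40 − 32) = 32 + 0.35 × 8 = 34.8 → 35
B = 220 + 0.35 × (86 − 220) = 220 + 0.35 × -134 = 173.1 → 173

(163, 35, 173)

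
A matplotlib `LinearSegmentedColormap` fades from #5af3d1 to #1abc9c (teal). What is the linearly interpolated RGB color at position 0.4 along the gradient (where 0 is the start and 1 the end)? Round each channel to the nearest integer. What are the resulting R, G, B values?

(64, 221, 188)

#5af3d1 → (90, 243, 209); #1abc9c → (26, 188, 156).
R = 90 + 0.4 × (26 − 90) = 90 + 0.4 × -64 = 64.4 → 64
G = 243 + 0.4 × (188 − 243) = 243 + 0.4 × -55 = 221 → 221
B = 209 + 0.4 × (156 − 209) = 209 + 0.4 × -53 = 187.8 → 188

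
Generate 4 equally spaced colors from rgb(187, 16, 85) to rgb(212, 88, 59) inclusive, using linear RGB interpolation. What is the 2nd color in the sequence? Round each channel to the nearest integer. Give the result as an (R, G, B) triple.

With 4 swatches and endpoints inclusive, swatch 2 sits at t = (2 − 1)/(4 − 1) = 1/3 ≈ 0.3333.
R = 187 + 0.3333 × (212 − 187) = 195.333 → 195
G = 16 + 0.3333 × (88 − 16) = 39.998 → 40
B = 85 + 0.3333 × (59 − 85) = 76.334 → 76

(195, 40, 76)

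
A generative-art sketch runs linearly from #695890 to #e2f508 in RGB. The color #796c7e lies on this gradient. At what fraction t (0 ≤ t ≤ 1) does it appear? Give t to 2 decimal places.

0.13

Invert the lerp on the G channel (largest span, 157): t = (108 − 88) / (245 − 88) = 20/157 = 0.12739.
Check on R: (121 − 105)/(226 − 105) = 0.1322 ✓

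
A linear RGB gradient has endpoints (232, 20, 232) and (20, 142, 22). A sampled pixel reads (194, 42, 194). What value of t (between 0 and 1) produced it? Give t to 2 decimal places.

Invert the lerp on the R channel (largest span, 212): t = (194 − 232) / (20 − 232) = -38/-212 = 0.17925.
Check on G: (42 − 20)/(142 − 20) = 0.1803 ✓

0.18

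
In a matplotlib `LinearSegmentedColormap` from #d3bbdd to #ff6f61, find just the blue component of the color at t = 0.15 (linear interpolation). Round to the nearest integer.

202

B₁ = 221 (from #d3bbdd), B₂ = 97 (from #ff6f61).
B = 221 + 0.15 × (97 − 221) = 202.4 → 202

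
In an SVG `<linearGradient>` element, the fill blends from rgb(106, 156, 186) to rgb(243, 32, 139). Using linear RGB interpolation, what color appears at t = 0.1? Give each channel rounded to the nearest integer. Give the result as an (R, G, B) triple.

(120, 144, 181)

R = 106 + 0.1 × (243 − 106) = 106 + 0.1 × 137 = 119.7 → 120
G = 156 + 0.1 × (32 − 156) = 156 + 0.1 × -124 = 143.6 → 144
B = 186 + 0.1 × (139 − 186) = 186 + 0.1 × -47 = 181.3 → 181
So the blended color is (120, 144, 181), about #7890b5.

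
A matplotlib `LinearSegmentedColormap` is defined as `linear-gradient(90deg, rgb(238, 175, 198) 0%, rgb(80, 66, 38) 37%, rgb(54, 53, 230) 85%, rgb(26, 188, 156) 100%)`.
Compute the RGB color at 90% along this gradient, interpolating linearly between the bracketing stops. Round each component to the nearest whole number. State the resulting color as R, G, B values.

90% lies between the 85% and 100% stops, so the local fraction is t = (90 − 85)/(100 − 85) = 5/15 ≈ 0.3333.
R = 54 + 0.3333 × (26 − 54) = 44.668 → 45
G = 53 + 0.3333 × (188 − 53) = 97.995 → 98
B = 230 + 0.3333 × (156 − 230) = 205.336 → 205

(45, 98, 205)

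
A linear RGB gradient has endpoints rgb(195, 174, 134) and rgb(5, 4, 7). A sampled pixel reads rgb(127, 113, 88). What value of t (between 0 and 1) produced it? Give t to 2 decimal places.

Invert the lerp on the R channel (largest span, 190): t = (127 − 195) / (5 − 195) = -68/-190 = 0.35789.
Check on G: (113 − 174)/(4 − 174) = 0.3588 ✓

0.36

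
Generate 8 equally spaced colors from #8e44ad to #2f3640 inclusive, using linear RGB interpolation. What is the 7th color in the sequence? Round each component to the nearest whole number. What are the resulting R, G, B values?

With 8 swatches and endpoints inclusive, swatch 7 sits at t = (7 − 1)/(8 − 1) = 6/7 ≈ 0.8571.
#8e44ad → (142, 68, 173); #2f3640 → (47, 54, 64).
R = 142 + 0.8571 × (47 − 142) = 60.576 → 61
G = 68 + 0.8571 × (54 − 68) = 56.001 → 56
B = 173 + 0.8571 × (64 − 173) = 79.576 → 80

(61, 56, 80)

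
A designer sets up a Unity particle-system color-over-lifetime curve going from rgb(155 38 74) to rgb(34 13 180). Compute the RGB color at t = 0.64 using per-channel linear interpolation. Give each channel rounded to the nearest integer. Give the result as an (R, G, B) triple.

(78, 22, 142)

R = 155 + 0.64 × (34 − 155) = 155 + 0.64 × -121 = 77.56 → 78
G = 38 + 0.64 × (13 − 38) = 38 + 0.64 × -25 = 22 → 22
B = 74 + 0.64 × (180 − 74) = 74 + 0.64 × 106 = 141.84 → 142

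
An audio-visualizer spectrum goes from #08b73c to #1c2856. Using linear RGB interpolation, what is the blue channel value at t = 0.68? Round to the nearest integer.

B₁ = 60 (from #08b73c), B₂ = 86 (from #1c2856).
B = 60 + 0.68 × (86 − 60) = 77.68 → 78

78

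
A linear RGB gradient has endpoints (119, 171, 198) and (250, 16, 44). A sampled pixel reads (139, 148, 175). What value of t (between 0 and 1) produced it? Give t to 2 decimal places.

0.15

Invert the lerp on the G channel (largest span, 155): t = (148 − 171) / (16 − 171) = -23/-155 = 0.14839.
Check on R: (139 − 119)/(250 − 119) = 0.1527 ✓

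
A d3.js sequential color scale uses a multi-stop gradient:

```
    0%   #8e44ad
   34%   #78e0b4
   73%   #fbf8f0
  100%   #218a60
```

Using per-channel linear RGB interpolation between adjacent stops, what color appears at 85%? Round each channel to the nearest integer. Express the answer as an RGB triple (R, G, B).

85% lies between the 73% and 100% stops, so the local fraction is t = (85 − 73)/(100 − 73) = 12/27 ≈ 0.4444.
#fbf8f0 → (251, 248, 240); #218a60 → (33, 138, 96).
R = 251 + 0.4444 × (33 − 251) = 154.121 → 154
G = 248 + 0.4444 × (138 − 248) = 199.116 → 199
B = 240 + 0.4444 × (96 − 240) = 176.006 → 176

(154, 199, 176)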